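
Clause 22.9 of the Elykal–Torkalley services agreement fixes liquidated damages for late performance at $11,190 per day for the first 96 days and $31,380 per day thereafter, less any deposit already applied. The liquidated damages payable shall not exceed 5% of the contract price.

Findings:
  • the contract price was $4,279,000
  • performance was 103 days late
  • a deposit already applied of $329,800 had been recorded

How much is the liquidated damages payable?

$213,950

First 96 days: 96 × $11,190 = $1,074,240
Remaining days: (103 − 96) × $31,380 = $219,660
Accrued per-day damages: $1,074,240 + $219,660 = $1,293,900
Less deposit already applied: $1,293,900 − $329,800 = $964,100
Cap: 5% of $4,279,000 = $213,950
Cap at $213,950: $964,100 exceeds the cap → $213,950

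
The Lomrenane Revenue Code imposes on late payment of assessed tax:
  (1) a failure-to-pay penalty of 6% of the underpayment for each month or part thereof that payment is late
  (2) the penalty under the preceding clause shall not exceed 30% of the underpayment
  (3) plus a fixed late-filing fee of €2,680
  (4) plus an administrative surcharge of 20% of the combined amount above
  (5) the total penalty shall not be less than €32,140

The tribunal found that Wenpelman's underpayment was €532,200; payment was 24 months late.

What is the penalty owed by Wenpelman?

€194,808

Accrued rate: 6% × 24 = 144%, capped at 30% → 30%
Failure-to-pay penalty: 30% of €532,200 = €159,660
Penalty before surcharge: €159,660 + €2,680 = €162,340
Administrative surcharge: 20% of €162,340 = €32,468
Total penalty: €162,340 + €32,468 = €194,808
Minimum €32,140: €194,808 meets the minimum, no increase.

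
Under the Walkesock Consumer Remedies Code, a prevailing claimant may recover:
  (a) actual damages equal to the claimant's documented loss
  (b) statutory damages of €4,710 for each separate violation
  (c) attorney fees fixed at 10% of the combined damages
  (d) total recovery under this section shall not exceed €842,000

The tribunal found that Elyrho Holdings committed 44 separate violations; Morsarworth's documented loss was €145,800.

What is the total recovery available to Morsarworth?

Total recovery: €388,344

Statutory damages: 44 × €4,710 = €207,240
Combined damages: €145,800 + €207,240 = €353,040
Attorney fees: 10% of €353,040 = €35,304
Total before cap: €353,040 + €35,304 = €388,344
Cap at €842,000: €388,344 is within the cap, no reduction.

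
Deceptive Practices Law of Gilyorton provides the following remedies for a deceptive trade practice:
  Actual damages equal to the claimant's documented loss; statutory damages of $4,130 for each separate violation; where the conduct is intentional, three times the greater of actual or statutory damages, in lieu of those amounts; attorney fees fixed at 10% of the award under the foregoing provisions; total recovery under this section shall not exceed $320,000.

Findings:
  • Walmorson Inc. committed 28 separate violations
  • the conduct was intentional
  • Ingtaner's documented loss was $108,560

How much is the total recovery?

$320,000

Statutory damages: 28 × $4,130 = $115,640
Greater of actual damages ($108,560) or statutory damages ($115,640): $115,640
Trebled: 3 × $115,640 = $346,920
Attorney fees: 10% of $346,920 = $34,692
Total before cap: $346,920 + $34,692 = $381,612
Cap at $320,000: $381,612 exceeds the cap → $320,000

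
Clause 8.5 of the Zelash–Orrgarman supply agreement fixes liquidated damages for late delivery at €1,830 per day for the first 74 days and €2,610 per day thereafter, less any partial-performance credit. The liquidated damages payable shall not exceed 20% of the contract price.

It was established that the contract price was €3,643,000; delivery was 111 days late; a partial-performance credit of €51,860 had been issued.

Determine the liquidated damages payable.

First 74 days: 74 × €1,830 = €135,420
Remaining days: (111 − 74) × €2,610 = €96,570
Accrued per-day damages: €135,420 + €96,570 = €231,990
Less partial-performance credit: €231,990 − €51,860 = €180,130
Cap: 20% of €3,643,000 = €728,600
Cap at €728,600: €180,130 is within the cap, no reduction.

Liquidated damages: €180,130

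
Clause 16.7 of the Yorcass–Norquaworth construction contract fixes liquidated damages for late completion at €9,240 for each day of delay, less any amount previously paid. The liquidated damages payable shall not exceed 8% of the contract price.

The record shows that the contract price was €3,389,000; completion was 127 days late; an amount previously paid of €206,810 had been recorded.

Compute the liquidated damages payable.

€271,120

Per-day damages: 127 × €9,240 = €1,173,480
Less amount previously paid: €1,173,480 − €206,810 = €966,670
Cap: 8% of €3,389,000 = €271,120
Cap at €271,120: €966,670 exceeds the cap → €271,120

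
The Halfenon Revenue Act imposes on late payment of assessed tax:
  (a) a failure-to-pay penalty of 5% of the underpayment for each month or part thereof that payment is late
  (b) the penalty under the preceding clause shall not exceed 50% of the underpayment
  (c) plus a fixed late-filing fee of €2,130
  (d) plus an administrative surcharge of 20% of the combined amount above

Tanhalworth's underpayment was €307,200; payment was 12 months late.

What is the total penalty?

€186,876

Accrued rate: 5% × 12 = 60%, capped at 50% → 50%
Failure-to-pay penalty: 50% of €307,200 = €153,600
Penalty before surcharge: €153,600 + €2,130 = €155,730
Administrative surcharge: 20% of €155,730 = €31,146
Total penalty: €155,730 + €31,146 = €186,876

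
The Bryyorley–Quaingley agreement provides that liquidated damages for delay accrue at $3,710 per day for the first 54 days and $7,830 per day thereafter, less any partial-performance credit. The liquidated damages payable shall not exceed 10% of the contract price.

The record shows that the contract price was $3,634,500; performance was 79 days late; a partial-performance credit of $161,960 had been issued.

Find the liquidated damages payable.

Liquidated damages: $234,130

First 54 days: 54 × $3,710 = $200,340
Remaining days: (79 − 54) × $7,830 = $195,750
Accrued per-day damages: $200,340 + $195,750 = $396,090
Less partial-performance credit: $396,090 − $161,960 = $234,130
Cap: 10% of $3,634,500 = $363,450
Cap at $363,450: $234,130 is within the cap, no reduction.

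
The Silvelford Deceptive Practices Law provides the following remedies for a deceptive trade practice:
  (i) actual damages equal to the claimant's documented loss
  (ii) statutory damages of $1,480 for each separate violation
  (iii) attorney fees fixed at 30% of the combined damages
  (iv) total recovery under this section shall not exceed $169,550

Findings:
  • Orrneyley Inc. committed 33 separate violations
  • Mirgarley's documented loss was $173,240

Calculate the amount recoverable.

Statutory damages: 33 × $1,480 = $48,840
Combined damages: $173,240 + $48,840 = $222,080
Attorney fees: 30% of $222,080 = $66,624
Total before cap: $222,080 + $66,624 = $288,704
Cap at $169,550: $288,704 exceeds the cap → $169,550

$169,550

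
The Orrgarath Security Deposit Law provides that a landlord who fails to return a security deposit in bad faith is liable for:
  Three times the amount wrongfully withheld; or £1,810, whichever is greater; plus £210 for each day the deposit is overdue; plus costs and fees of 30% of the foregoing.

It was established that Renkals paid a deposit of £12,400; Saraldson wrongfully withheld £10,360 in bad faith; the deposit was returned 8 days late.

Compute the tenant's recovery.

Trebled: 3 × £10,360 = £31,080
Minimum £1,810: £31,080 meets the minimum, no increase.
Late-return penalty: 8 × £210 = £1,680
Damages plus late penalty: £31,080 + £1,680 = £32,760
Costs and fees: 30% of £32,760 = £9,828
Total recovery: £32,760 + £9,828 = £42,588

Recovery: £42,588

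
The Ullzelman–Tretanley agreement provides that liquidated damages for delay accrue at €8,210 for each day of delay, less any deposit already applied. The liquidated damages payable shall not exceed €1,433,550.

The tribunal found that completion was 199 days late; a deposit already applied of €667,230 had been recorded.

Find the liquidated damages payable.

Liquidated damages: €966,560

Per-day damages: 199 × €8,210 = €1,633,790
Less deposit already applied: €1,633,790 − €667,230 = €966,560
Cap at €1,433,550: €966,560 is within the cap, no reduction.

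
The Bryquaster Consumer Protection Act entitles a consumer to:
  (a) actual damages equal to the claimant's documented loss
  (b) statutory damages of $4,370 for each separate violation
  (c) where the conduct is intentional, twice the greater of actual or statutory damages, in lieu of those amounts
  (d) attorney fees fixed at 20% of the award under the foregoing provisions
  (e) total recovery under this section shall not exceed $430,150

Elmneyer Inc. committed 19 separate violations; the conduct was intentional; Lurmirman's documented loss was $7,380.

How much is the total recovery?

$199,272

Statutory damages: 19 × $4,370 = $83,030
Greater of actual damages ($7,380) or statutory damages ($83,030): $83,030
Doubled: 2 × $83,030 = $166,060
Attorney fees: 20% of $166,060 = $33,212
Total before cap: $166,060 + $33,212 = $199,272
Cap at $430,150: $199,272 is within the cap, no reduction.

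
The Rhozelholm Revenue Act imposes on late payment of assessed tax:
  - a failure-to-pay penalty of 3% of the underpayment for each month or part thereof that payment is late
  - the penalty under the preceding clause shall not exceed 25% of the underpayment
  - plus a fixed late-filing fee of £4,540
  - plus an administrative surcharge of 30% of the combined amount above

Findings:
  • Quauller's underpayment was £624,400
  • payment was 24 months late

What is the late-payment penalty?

Accrued rate: 3% × 24 = 72%, capped at 25% → 25%
Failure-to-pay penalty: 25% of £624,400 = £156,100
Penalty before surcharge: £156,100 + £4,540 = £160,640
Administrative surcharge: 30% of £160,640 = £48,192
Total penalty: £160,640 + £48,192 = £208,832

£208,832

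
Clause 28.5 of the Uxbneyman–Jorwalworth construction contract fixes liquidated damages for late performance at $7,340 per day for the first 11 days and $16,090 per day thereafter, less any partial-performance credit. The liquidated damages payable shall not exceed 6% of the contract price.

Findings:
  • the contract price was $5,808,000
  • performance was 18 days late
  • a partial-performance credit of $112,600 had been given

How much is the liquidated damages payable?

$80,770

First 11 days: 11 × $7,340 = $80,740
Remaining days: (18 − 11) × $16,090 = $112,630
Accrued per-day damages: $80,740 + $112,630 = $193,370
Less partial-performance credit: $193,370 − $112,600 = $80,770
Cap: 6% of $5,808,000 = $348,480
Cap at $348,480: $80,770 is within the cap, no reduction.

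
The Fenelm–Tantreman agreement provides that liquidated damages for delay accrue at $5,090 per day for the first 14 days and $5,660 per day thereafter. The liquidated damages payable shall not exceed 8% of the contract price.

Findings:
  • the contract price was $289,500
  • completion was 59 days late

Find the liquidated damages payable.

First 14 days: 14 × $5,090 = $71,260
Remaining days: (59 − 14) × $5,660 = $254,700
Accrued per-day damages: $71,260 + $254,700 = $325,960
Cap: 8% of $289,500 = $23,160
Cap at $23,160: $325,960 exceeds the cap → $23,160

$23,160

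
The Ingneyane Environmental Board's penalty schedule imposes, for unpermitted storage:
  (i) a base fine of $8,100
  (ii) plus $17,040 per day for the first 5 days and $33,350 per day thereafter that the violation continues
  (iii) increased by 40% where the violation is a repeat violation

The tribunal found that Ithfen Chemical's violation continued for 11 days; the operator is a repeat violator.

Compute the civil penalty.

Civil penalty: $410,760

First 5 days: 5 × $17,040 = $85,200
Remaining days: (11 − 5) × $33,350 = $200,100
Per-day component: $85,200 + $200,100 = $285,300
Base plus per-day: $8,100 + $285,300 = $293,400
Enhancement: 40% of $293,400 = $117,360
Enhanced fine: $293,400 + $117,360 = $410,760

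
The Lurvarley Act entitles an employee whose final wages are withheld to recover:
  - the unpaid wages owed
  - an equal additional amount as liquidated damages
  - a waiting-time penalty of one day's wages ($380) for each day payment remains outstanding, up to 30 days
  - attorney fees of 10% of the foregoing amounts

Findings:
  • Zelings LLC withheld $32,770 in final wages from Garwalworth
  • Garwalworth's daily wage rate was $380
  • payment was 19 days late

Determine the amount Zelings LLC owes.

$80,036

Liquidated damages (equal amount): $32,770
Penalty days: min(19, 30) = 19
Waiting-time penalty: 19 × $380 = $7,220
Subtotal: $32,770 + $32,770 + $7,220 = $72,760
Attorney fees: 10% of $72,760 = $7,276
Total award: $72,760 + $7,276 = $80,036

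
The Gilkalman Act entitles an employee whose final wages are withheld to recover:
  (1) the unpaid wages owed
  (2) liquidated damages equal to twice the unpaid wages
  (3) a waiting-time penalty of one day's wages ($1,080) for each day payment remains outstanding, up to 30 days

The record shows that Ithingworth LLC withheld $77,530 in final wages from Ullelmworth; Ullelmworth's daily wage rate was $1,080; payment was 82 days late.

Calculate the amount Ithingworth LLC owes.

Doubled: 2 × $77,530 = $155,060
Penalty days: min(82, 30) = 30
Waiting-time penalty: 30 × $1,080 = $32,400
Total award: $77,530 + $155,060 + $32,400 = $264,990

Total award: $264,990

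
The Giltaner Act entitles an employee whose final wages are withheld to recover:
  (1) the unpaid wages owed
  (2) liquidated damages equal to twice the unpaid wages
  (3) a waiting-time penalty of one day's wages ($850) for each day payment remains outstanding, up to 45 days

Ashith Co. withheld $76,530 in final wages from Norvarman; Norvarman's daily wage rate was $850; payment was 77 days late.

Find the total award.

$267,840

Doubled: 2 × $76,530 = $153,060
Penalty days: min(77, 45) = 45
Waiting-time penalty: 45 × $850 = $38,250
Total award: $76,530 + $153,060 + $38,250 = $267,840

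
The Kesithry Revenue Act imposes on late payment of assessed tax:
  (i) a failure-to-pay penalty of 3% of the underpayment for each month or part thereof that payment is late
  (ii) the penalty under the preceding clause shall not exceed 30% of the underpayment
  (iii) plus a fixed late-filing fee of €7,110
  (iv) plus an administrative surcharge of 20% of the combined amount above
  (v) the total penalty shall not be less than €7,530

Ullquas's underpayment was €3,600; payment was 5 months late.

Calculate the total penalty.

Accrued rate: 3% × 5 = 15%, capped at 30% → 15%
Failure-to-pay penalty: 15% of €3,600 = €540
Penalty before surcharge: €540 + €7,110 = €7,650
Administrative surcharge: 20% of €7,650 = €1,530
Total penalty: €7,650 + €1,530 = €9,180
Minimum €7,530: €9,180 meets the minimum, no increase.

Penalty: €9,180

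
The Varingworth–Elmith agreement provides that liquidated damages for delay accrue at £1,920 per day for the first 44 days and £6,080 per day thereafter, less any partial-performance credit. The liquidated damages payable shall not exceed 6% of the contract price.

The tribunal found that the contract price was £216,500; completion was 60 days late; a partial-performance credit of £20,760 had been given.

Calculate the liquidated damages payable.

£12,990

First 44 days: 44 × £1,920 = £84,480
Remaining days: (60 − 44) × £6,080 = £97,280
Accrued per-day damages: £84,480 + £97,280 = £181,760
Less partial-performance credit: £181,760 − £20,760 = £161,000
Cap: 6% of £216,500 = £12,990
Cap at £12,990: £161,000 exceeds the cap → £12,990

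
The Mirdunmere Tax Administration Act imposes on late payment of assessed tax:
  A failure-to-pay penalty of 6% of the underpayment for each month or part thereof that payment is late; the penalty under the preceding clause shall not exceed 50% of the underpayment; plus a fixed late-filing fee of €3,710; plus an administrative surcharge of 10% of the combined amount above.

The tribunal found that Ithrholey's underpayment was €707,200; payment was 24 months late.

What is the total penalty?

Accrued rate: 6% × 24 = 144%, capped at 50% → 50%
Failure-to-pay penalty: 50% of €707,200 = €353,600
Penalty before surcharge: €353,600 + €3,710 = €357,310
Administrative surcharge: 10% of €357,310 = €35,731
Total penalty: €357,310 + €35,731 = €393,041

Penalty: €393,041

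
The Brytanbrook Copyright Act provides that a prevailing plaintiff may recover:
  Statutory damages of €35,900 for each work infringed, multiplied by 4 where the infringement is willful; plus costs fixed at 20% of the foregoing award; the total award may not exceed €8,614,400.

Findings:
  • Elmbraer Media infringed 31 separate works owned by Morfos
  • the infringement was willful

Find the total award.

€5,341,920

Statutory damages: 31 × €35,900 = €1,112,900
Multiplied by 4: 4 × €1,112,900 = €4,451,600
Costs: 20% of €4,451,600 = €890,320
Award plus costs: €4,451,600 + €890,320 = €5,341,920
Cap at €8,614,400: €5,341,920 is within the cap, no reduction.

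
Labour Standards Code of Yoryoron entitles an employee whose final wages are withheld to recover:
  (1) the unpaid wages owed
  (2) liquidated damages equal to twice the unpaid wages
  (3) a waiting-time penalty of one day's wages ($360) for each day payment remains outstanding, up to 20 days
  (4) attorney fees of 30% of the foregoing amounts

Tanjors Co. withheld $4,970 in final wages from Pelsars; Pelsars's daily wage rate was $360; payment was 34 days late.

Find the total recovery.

$28,743

Doubled: 2 × $4,970 = $9,940
Penalty days: min(34, 20) = 20
Waiting-time penalty: 20 × $360 = $7,200
Subtotal: $4,970 + $9,940 + $7,200 = $22,110
Attorney fees: 30% of $22,110 = $6,633
Total award: $22,110 + $6,633 = $28,743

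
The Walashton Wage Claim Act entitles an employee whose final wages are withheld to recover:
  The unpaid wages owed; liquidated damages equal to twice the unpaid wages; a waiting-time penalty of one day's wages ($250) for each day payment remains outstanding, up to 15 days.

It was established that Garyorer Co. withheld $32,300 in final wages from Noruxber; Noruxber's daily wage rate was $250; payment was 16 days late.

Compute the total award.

Doubled: 2 × $32,300 = $64,600
Penalty days: min(16, 15) = 15
Waiting-time penalty: 15 × $250 = $3,750
Total award: $32,300 + $64,600 + $3,750 = $100,650

$100,650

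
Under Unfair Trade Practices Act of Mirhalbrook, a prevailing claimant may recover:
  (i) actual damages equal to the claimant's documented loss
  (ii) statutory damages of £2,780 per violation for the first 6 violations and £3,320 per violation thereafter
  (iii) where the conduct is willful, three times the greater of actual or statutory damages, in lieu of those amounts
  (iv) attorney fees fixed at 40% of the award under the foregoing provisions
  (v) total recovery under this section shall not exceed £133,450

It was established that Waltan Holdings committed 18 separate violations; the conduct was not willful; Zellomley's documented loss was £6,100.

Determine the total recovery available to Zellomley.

First 6 violations: 6 × £2,780 = £16,680
Remaining violations: (18 − 6) × £3,320 = £39,840
Statutory damages: £16,680 + £39,840 = £56,520
Conduct not willful: the in-lieu enhancement does not apply.
Actual plus statutory damages: £6,100 + £56,520 = £62,620
Attorney fees: 40% of £62,620 = £25,048
Total before cap: £62,620 + £25,048 = £87,668
Cap at £133,450: £87,668 is within the cap, no reduction.

Total recovery: £87,668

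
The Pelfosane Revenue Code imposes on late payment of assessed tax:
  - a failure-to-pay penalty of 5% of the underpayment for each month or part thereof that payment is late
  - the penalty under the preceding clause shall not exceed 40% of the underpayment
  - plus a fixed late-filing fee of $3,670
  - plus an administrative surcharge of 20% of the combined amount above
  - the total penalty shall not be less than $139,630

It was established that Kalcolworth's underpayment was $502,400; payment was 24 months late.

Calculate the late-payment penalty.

$245,556

Accrued rate: 5% × 24 = 120%, capped at 40% → 40%
Failure-to-pay penalty: 40% of $502,400 = $200,960
Penalty before surcharge: $200,960 + $3,670 = $204,630
Administrative surcharge: 20% of $204,630 = $40,926
Total penalty: $204,630 + $40,926 = $245,556
Minimum $139,630: $245,556 meets the minimum, no increase.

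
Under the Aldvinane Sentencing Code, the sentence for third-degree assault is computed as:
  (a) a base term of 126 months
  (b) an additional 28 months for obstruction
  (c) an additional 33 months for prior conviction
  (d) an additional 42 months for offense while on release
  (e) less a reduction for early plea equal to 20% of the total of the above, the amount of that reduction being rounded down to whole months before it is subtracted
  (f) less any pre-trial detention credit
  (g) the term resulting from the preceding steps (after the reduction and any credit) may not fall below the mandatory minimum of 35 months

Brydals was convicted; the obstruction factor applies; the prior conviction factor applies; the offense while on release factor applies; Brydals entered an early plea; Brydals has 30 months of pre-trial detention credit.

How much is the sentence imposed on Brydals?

Sentence: 154 months

Obstruction enhancement: +28 months
Prior conviction enhancement: +33 months
Offense while on release enhancement: +42 months
Adjusted term: 126 months + 28 months + 33 months + 42 months = 229 months
Early plea reduction: 20% of 229 months = 45 months (rounded down)
After reduction: 229 − 45 = 184 months
Less pre-trial detention credit: 184 months − 30 months = 154 months
Minimum 35 months: 154 months meets the minimum, no increase.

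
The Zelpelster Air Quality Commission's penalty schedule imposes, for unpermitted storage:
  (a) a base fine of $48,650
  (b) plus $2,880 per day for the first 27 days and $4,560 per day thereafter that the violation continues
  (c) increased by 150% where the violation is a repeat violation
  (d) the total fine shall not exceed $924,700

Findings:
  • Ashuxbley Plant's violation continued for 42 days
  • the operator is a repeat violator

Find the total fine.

$487,025

First 27 days: 27 × $2,880 = $77,760
Remaining days: (42 − 27) × $4,560 = $68,400
Per-day component: $77,760 + $68,400 = $146,160
Base plus per-day: $48,650 + $146,160 = $194,810
Enhancement: 150% of $194,810 = $292,215
Enhanced fine: $194,810 + $292,215 = $487,025
Cap at $924,700: $487,025 is within the cap, no reduction.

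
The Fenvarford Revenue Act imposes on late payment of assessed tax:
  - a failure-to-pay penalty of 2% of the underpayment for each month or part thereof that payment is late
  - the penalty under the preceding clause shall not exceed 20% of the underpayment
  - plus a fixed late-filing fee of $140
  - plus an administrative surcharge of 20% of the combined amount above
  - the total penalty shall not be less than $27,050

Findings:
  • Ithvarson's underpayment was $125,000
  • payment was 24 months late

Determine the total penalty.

$30,168

Accrued rate: 2% × 24 = 48%, capped at 20% → 20%
Failure-to-pay penalty: 20% of $125,000 = $25,000
Penalty before surcharge: $25,000 + $140 = $25,140
Administrative surcharge: 20% of $25,140 = $5,028
Total penalty: $25,140 + $5,028 = $30,168
Minimum $27,050: $30,168 meets the minimum, no increase.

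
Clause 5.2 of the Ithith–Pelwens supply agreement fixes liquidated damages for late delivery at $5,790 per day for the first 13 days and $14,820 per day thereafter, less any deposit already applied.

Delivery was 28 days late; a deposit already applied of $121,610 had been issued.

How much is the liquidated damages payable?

First 13 days: 13 × $5,790 = $75,270
Remaining days: (28 − 13) × $14,820 = $222,300
Accrued per-day damages: $75,270 + $222,300 = $297,570
Less deposit already applied: $297,570 − $121,610 = $175,960

$175,960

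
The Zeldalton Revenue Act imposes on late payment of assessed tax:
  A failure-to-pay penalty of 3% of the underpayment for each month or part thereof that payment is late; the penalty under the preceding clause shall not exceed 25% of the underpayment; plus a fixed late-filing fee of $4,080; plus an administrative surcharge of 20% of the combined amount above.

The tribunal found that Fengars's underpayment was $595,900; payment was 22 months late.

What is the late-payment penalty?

Accrued rate: 3% × 22 = 66%, capped at 25% → 25%
Failure-to-pay penalty: 25% of $595,900 = $148,975
Penalty before surcharge: $148,975 + $4,080 = $153,055
Administrative surcharge: 20% of $153,055 = $30,611
Total penalty: $153,055 + $30,611 = $183,666

$183,666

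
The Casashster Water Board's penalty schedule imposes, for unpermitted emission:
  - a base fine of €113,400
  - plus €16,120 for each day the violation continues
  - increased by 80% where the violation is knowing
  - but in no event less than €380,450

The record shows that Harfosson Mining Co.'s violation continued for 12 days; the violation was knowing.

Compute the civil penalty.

€552,312

Per-day component: 12 × €16,120 = €193,440
Base plus per-day: €113,400 + €193,440 = €306,840
Enhancement: 80% of €306,840 = €245,472
Enhanced fine: €306,840 + €245,472 = €552,312
Minimum €380,450: €552,312 meets the minimum, no increase.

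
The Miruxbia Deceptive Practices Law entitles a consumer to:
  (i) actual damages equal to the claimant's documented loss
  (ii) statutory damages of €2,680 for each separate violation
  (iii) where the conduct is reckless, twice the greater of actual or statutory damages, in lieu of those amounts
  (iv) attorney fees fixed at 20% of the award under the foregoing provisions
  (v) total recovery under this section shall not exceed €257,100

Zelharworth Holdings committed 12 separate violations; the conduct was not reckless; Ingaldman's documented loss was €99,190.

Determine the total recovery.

€157,620

Statutory damages: 12 × €2,680 = €32,160
Conduct not reckless: the in-lieu enhancement does not apply.
Actual plus statutory damages: €99,190 + €32,160 = €131,350
Attorney fees: 20% of €131,350 = €26,270
Total before cap: €131,350 + €26,270 = €157,620
Cap at €257,100: €157,620 is within the cap, no reduction.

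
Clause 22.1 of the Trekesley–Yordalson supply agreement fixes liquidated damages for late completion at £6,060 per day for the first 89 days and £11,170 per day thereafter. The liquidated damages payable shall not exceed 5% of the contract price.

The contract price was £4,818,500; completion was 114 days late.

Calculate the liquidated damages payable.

First 89 days: 89 × £6,060 = £539,340
Remaining days: (114 − 89) × £11,170 = £279,250
Accrued per-day damages: £539,340 + £279,250 = £818,590
Cap: 5% of £4,818,500 = £240,925
Cap at £240,925: £818,590 exceeds the cap → £240,925

Liquidated damages: £240,925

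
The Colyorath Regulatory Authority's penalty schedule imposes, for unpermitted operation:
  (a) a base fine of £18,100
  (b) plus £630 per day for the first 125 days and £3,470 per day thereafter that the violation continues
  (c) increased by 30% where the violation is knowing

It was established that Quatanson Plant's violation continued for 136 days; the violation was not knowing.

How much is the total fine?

First 125 days: 125 × £630 = £78,750
Remaining days: (136 − 125) × £3,470 = £38,170
Per-day component: £78,750 + £38,170 = £116,920
Base plus per-day: £18,100 + £116,920 = £135,020
The violation was not knowing: no 30% increase.

£135,020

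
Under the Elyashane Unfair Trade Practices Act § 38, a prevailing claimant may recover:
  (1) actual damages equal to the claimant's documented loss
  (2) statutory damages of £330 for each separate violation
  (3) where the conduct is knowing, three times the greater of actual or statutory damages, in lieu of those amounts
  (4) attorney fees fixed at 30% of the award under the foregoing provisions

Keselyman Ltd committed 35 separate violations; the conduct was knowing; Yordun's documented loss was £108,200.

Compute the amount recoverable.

Statutory damages: 35 × £330 = £11,550
Greater of actual damages (£108,200) or statutory damages (£11,550): £108,200
Trebled: 3 × £108,200 = £324,600
Attorney fees: 30% of £324,600 = £97,380
Total recovery: £324,600 + £97,380 = £421,980

£421,980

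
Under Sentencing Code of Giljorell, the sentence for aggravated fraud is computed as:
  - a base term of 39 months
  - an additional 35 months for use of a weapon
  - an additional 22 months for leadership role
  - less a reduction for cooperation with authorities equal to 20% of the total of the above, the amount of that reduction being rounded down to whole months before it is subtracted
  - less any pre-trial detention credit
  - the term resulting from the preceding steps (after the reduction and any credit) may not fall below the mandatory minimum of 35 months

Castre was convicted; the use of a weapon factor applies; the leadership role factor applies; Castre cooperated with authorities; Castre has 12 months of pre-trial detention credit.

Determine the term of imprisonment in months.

Sentence: 65 months

Use of a weapon enhancement: +35 months
Leadership role enhancement: +22 months
Adjusted term: 39 months + 35 months + 22 months = 96 months
Cooperation with authorities reduction: 20% of 96 months = 19 months (rounded down)
After reduction: 96 − 19 = 77 months
Less pre-trial detention credit: 77 months − 12 months = 65 months
Minimum 35 months: 65 months meets the minimum, no increase.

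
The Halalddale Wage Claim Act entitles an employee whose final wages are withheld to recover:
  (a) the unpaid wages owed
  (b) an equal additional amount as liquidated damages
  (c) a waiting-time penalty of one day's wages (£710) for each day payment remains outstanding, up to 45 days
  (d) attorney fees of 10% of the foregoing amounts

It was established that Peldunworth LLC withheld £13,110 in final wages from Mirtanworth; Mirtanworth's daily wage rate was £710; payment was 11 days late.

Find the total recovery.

£37,433

Liquidated damages (equal amount): £13,110
Penalty days: min(11, 45) = 11
Waiting-time penalty: 11 × £710 = £7,810
Subtotal: £13,110 + £13,110 + £7,810 = £34,030
Attorney fees: 10% of £34,030 = £3,403
Total award: £34,030 + £3,403 = £37,433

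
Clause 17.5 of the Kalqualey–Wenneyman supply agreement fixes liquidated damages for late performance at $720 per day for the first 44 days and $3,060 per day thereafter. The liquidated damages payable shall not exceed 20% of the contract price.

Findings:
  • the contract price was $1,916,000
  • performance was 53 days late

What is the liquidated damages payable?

First 44 days: 44 × $720 = $31,680
Remaining days: (53 − 44) × $3,060 = $27,540
Accrued per-day damages: $31,680 + $27,540 = $59,220
Cap: 20% of $1,916,000 = $383,200
Cap at $383,200: $59,220 is within the cap, no reduction.

Liquidated damages: $59,220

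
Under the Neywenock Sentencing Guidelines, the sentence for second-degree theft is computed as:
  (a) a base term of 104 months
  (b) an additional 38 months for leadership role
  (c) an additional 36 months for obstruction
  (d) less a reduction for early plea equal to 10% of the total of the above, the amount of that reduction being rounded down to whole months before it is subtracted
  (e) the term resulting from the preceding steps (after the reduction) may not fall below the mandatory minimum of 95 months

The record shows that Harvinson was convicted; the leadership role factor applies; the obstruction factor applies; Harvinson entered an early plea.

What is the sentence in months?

Leadership role enhancement: +38 months
Obstruction enhancement: +36 months
Adjusted term: 104 months + 38 months + 36 months = 178 months
Early plea reduction: 10% of 178 months = 17 months (rounded down)
After reduction: 178 − 17 = 161 months
Minimum 95 months: 161 months meets the minimum, no increase.

161 months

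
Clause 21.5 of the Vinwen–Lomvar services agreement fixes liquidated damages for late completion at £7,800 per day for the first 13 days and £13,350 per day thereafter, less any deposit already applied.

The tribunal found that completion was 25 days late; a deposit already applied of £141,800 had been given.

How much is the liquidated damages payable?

£119,800

First 13 days: 13 × £7,800 = £101,400
Remaining days: (25 − 13) × £13,350 = £160,200
Accrued per-day damages: £101,400 + £160,200 = £261,600
Less deposit already applied: £261,600 − £141,800 = £119,800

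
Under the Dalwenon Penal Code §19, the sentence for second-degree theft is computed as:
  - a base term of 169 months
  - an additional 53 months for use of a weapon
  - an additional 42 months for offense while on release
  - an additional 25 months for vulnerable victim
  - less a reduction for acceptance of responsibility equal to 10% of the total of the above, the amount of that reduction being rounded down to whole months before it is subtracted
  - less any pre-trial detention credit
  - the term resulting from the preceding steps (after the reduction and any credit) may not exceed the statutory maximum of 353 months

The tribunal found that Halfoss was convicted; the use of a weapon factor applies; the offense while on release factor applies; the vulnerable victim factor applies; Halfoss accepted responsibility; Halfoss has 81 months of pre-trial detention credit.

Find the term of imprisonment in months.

180 months

Use of a weapon enhancement: +53 months
Offense while on release enhancement: +42 months
Vulnerable victim enhancement: +25 months
Adjusted term: 169 months + 53 months + 42 months + 25 months = 289 months
Acceptance of responsibility reduction: 10% of 289 months = 28 months (rounded down)
After reduction: 289 − 28 = 261 months
Less pre-trial detention credit: 261 months − 81 months = 180 months
Cap at 353 months: 180 months is within the cap, no reduction.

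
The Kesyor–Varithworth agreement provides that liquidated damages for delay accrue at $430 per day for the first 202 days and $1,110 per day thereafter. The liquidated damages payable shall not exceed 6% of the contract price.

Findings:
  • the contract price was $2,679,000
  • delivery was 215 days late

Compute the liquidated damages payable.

First 202 days: 202 × $430 = $86,860
Remaining days: (215 − 202) × $1,110 = $14,430
Accrued per-day damages: $86,860 + $14,430 = $101,290
Cap: 6% of $2,679,000 = $160,740
Cap at $160,740: $101,290 is within the cap, no reduction.

$101,290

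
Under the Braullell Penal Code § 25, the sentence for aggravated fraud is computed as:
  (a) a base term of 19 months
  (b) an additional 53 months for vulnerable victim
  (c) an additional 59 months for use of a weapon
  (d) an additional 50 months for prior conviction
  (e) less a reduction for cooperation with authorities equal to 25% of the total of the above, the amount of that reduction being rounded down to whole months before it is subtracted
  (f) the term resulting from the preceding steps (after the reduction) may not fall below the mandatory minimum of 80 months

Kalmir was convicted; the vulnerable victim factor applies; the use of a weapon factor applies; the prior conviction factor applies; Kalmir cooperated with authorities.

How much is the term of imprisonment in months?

Vulnerable victim enhancement: +53 months
Use of a weapon enhancement: +59 months
Prior conviction enhancement: +50 months
Adjusted term: 19 months + 53 months + 59 months + 50 months = 181 months
Cooperation with authorities reduction: 25% of 181 months = 45 months (rounded down)
After reduction: 181 − 45 = 136 months
Minimum 80 months: 136 months meets the minimum, no increase.

136 months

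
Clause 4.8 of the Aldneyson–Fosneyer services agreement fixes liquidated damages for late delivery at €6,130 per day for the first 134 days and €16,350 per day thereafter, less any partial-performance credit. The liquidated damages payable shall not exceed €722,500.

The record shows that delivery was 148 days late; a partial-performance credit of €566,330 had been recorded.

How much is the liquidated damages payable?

First 134 days: 134 × €6,130 = €821,420
Remaining days: (148 − 134) × €16,350 = €228,900
Accrued per-day damages: €821,420 + €228,900 = €1,050,320
Less partial-performance credit: €1,050,320 − €566,330 = €483,990
Cap at €722,500: €483,990 is within the cap, no reduction.

€483,990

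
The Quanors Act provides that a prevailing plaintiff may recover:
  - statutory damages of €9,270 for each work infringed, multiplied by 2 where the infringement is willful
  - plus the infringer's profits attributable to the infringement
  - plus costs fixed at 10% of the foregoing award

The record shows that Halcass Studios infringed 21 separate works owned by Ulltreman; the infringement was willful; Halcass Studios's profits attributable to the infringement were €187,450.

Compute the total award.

Statutory damages: 21 × €9,270 = €194,670
Doubled: 2 × €194,670 = €389,340
Combined award: €389,340 + €187,450 = €576,790
Costs: 10% of €576,790 = €57,679
Award plus costs: €576,790 + €57,679 = €634,469

€634,469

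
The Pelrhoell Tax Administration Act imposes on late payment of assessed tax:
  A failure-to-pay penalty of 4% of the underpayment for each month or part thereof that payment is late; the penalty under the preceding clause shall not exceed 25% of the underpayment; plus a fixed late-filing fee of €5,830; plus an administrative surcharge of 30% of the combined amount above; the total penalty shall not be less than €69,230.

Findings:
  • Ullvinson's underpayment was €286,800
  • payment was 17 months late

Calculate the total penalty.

Penalty: €100,789

Accrued rate: 4% × 17 = 68%, capped at 25% → 25%
Failure-to-pay penalty: 25% of €286,800 = €71,700
Penalty before surcharge: €71,700 + €5,830 = €77,530
Administrative surcharge: 30% of €77,530 = €23,259
Total penalty: €77,530 + €23,259 = €100,789
Minimum €69,230: €100,789 meets the minimum, no increase.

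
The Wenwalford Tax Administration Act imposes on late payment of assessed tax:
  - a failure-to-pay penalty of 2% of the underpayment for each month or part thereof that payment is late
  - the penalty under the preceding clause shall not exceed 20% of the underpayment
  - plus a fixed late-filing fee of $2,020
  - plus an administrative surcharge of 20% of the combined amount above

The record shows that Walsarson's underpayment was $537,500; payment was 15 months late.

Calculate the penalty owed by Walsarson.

Accrued rate: 2% × 15 = 30%, capped at 20% → 20%
Failure-to-pay penalty: 20% of $537,500 = $107,500
Penalty before surcharge: $107,500 + $2,020 = $109,520
Administrative surcharge: 20% of $109,520 = $21,904
Total penalty: $109,520 + $21,904 = $131,424

$131,424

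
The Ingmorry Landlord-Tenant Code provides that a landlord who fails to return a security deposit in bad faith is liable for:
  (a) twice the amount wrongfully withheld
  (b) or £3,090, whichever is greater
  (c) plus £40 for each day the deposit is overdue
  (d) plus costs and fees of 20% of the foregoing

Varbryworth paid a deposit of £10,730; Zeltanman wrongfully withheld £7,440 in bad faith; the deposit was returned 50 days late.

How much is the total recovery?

£20,256

Doubled: 2 × £7,440 = £14,880
Minimum £3,090: £14,880 meets the minimum, no increase.
Late-return penalty: 50 × £40 = £2,000
Damages plus late penalty: £14,880 + £2,000 = £16,880
Costs and fees: 20% of £16,880 = £3,376
Total recovery: £16,880 + £3,376 = £20,256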